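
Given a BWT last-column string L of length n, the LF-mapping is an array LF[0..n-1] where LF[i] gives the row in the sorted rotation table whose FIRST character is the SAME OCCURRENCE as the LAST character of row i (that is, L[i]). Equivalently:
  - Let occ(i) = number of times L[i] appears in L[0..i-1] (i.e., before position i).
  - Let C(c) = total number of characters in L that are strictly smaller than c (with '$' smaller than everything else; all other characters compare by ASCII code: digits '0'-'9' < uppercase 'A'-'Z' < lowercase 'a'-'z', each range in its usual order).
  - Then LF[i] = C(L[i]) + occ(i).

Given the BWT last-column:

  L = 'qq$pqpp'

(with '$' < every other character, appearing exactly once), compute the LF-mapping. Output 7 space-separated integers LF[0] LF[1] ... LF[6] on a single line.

Answer: 4 5 0 1 6 2 3

Derivation:
Char counts: '$':1, 'p':3, 'q':3
C (first-col start): C('$')=0, C('p')=1, C('q')=4
L[0]='q': occ=0, LF[0]=C('q')+0=4+0=4
L[1]='q': occ=1, LF[1]=C('q')+1=4+1=5
L[2]='$': occ=0, LF[2]=C('$')+0=0+0=0
L[3]='p': occ=0, LF[3]=C('p')+0=1+0=1
L[4]='q': occ=2, LF[4]=C('q')+2=4+2=6
L[5]='p': occ=1, LF[5]=C('p')+1=1+1=2
L[6]='p': occ=2, LF[6]=C('p')+2=1+2=3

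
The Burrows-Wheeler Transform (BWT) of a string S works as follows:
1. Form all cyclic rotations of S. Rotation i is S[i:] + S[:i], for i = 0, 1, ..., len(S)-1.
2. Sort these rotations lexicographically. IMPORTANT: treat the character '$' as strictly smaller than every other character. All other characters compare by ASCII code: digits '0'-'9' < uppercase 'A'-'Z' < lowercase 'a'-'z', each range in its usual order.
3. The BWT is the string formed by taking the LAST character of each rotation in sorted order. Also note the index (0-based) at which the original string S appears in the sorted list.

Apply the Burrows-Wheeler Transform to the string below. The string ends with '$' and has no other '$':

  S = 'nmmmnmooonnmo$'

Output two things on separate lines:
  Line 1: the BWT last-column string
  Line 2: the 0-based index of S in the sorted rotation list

All 14 rotations (rotation i = S[i:]+S[:i]):
  rot[0] = nmmmnmooonnmo$
  rot[1] = mmmnmooonnmo$n
  rot[2] = mmnmooonnmo$nm
  rot[3] = mnmooonnmo$nmm
  rot[4] = nmooonnmo$nmmm
  rot[5] = mooonnmo$nmmmn
  rot[6] = ooonnmo$nmmmnm
  rot[7] = oonnmo$nmmmnmo
  rot[8] = onnmo$nmmmnmoo
  rot[9] = nnmo$nmmmnmooo
  rot[10] = nmo$nmmmnmooon
  rot[11] = mo$nmmmnmooonn
  rot[12] = o$nmmmnmooonnm
  rot[13] = $nmmmnmooonnmo
Sorted (with $ < everything):
  sorted[0] = $nmmmnmooonnmo  (last char: 'o')
  sorted[1] = mmmnmooonnmo$n  (last char: 'n')
  sorted[2] = mmnmooonnmo$nm  (last char: 'm')
  sorted[3] = mnmooonnmo$nmm  (last char: 'm')
  sorted[4] = mo$nmmmnmooonn  (last char: 'n')
  sorted[5] = mooonnmo$nmmmn  (last char: 'n')
  sorted[6] = nmmmnmooonnmo$  (last char: '$')
  sorted[7] = nmo$nmmmnmooon  (last char: 'n')
  sorted[8] = nmooonnmo$nmmm  (last char: 'm')
  sorted[9] = nnmo$nmmmnmooo  (last char: 'o')
  sorted[10] = o$nmmmnmooonnm  (last char: 'm')
  sorted[11] = onnmo$nmmmnmoo  (last char: 'o')
  sorted[12] = oonnmo$nmmmnmo  (last char: 'o')
  sorted[13] = ooonnmo$nmmmnm  (last char: 'm')
Last column: onmmnn$nmomoom
Original string S is at sorted index 6

Answer: onmmnn$nmomoom
6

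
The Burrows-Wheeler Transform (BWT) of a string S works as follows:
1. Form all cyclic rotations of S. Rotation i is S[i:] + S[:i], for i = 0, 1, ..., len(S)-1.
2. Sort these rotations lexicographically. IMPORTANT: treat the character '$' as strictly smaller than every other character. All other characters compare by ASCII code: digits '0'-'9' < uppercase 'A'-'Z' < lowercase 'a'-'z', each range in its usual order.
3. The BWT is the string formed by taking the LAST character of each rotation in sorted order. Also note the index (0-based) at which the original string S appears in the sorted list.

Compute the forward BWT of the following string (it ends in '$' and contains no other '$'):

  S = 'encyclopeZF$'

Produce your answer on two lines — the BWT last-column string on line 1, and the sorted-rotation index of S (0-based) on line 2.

Answer: FZeynp$celoc
6

Derivation:
All 12 rotations (rotation i = S[i:]+S[:i]):
  rot[0] = encyclopeZF$
  rot[1] = ncyclopeZF$e
  rot[2] = cyclopeZF$en
  rot[3] = yclopeZF$enc
  rot[4] = clopeZF$ency
  rot[5] = lopeZF$encyc
  rot[6] = opeZF$encycl
  rot[7] = peZF$encyclo
  rot[8] = eZF$encyclop
  rot[9] = ZF$encyclope
  rot[10] = F$encyclopeZ
  rot[11] = $encyclopeZF
Sorted (with $ < everything):
  sorted[0] = $encyclopeZF  (last char: 'F')
  sorted[1] = F$encyclopeZ  (last char: 'Z')
  sorted[2] = ZF$encyclope  (last char: 'e')
  sorted[3] = clopeZF$ency  (last char: 'y')
  sorted[4] = cyclopeZF$en  (last char: 'n')
  sorted[5] = eZF$encyclop  (last char: 'p')
  sorted[6] = encyclopeZF$  (last char: '$')
  sorted[7] = lopeZF$encyc  (last char: 'c')
  sorted[8] = ncyclopeZF$e  (last char: 'e')
  sorted[9] = opeZF$encycl  (last char: 'l')
  sorted[10] = peZF$encyclo  (last char: 'o')
  sorted[11] = yclopeZF$enc  (last char: 'c')
Last column: FZeynp$celoc
Original string S is at sorted index 6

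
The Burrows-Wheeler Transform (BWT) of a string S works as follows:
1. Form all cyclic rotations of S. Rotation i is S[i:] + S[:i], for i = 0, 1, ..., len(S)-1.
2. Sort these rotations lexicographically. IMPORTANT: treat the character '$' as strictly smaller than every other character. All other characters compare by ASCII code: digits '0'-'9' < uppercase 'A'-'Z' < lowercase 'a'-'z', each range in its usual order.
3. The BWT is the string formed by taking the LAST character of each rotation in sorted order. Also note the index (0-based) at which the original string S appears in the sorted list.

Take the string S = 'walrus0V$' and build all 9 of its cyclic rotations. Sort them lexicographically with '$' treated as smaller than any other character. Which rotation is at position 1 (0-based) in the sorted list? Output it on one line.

Answer: 0V$walrus

Derivation:
All 9 rotations (rotation i = S[i:]+S[:i]):
  rot[0] = walrus0V$
  rot[1] = alrus0V$w
  rot[2] = lrus0V$wa
  rot[3] = rus0V$wal
  rot[4] = us0V$walr
  rot[5] = s0V$walru
  rot[6] = 0V$walrus
  rot[7] = V$walrus0
  rot[8] = $walrus0V
Sorted (with $ < everything):
  sorted[0] = $walrus0V
  sorted[1] = 0V$walrus
  sorted[2] = V$walrus0
  sorted[3] = alrus0V$w
  sorted[4] = lrus0V$wa
  sorted[5] = rus0V$wal
  sorted[6] = s0V$walru
  sorted[7] = us0V$walr
  sorted[8] = walrus0V$
sorted[1] = 0V$walrus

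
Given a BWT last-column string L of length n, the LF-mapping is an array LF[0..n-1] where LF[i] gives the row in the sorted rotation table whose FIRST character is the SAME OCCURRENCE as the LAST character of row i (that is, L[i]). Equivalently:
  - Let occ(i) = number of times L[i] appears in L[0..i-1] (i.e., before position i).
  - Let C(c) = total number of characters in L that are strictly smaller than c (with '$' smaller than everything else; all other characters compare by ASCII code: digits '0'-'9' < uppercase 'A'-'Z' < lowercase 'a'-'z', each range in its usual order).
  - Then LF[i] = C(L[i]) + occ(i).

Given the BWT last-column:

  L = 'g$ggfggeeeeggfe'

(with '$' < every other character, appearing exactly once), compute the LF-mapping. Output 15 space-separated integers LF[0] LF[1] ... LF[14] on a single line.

Char counts: '$':1, 'e':5, 'f':2, 'g':7
C (first-col start): C('$')=0, C('e')=1, C('f')=6, C('g')=8
L[0]='g': occ=0, LF[0]=C('g')+0=8+0=8
L[1]='$': occ=0, LF[1]=C('$')+0=0+0=0
L[2]='g': occ=1, LF[2]=C('g')+1=8+1=9
L[3]='g': occ=2, LF[3]=C('g')+2=8+2=10
L[4]='f': occ=0, LF[4]=C('f')+0=6+0=6
L[5]='g': occ=3, LF[5]=C('g')+3=8+3=11
L[6]='g': occ=4, LF[6]=C('g')+4=8+4=12
L[7]='e': occ=0, LF[7]=C('e')+0=1+0=1
L[8]='e': occ=1, LF[8]=C('e')+1=1+1=2
L[9]='e': occ=2, LF[9]=C('e')+2=1+2=3
L[10]='e': occ=3, LF[10]=C('e')+3=1+3=4
L[11]='g': occ=5, LF[11]=C('g')+5=8+5=13
L[12]='g': occ=6, LF[12]=C('g')+6=8+6=14
L[13]='f': occ=1, LF[13]=C('f')+1=6+1=7
L[14]='e': occ=4, LF[14]=C('e')+4=1+4=5

Answer: 8 0 9 10 6 11 12 1 2 3 4 13 14 7 5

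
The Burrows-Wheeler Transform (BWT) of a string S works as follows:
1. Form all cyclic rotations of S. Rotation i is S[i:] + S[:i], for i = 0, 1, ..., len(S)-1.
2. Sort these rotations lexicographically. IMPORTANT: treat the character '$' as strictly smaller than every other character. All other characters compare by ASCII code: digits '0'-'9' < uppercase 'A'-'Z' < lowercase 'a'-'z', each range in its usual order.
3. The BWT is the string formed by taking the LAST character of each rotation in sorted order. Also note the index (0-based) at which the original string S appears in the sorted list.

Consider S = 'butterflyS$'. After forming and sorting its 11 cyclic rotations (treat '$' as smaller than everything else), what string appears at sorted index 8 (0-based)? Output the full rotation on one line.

Answer: tterflyS$bu

Derivation:
All 11 rotations (rotation i = S[i:]+S[:i]):
  rot[0] = butterflyS$
  rot[1] = utterflyS$b
  rot[2] = tterflyS$bu
  rot[3] = terflyS$but
  rot[4] = erflyS$butt
  rot[5] = rflyS$butte
  rot[6] = flyS$butter
  rot[7] = lyS$butterf
  rot[8] = yS$butterfl
  rot[9] = S$butterfly
  rot[10] = $butterflyS
Sorted (with $ < everything):
  sorted[0] = $butterflyS
  sorted[1] = S$butterfly
  sorted[2] = butterflyS$
  sorted[3] = erflyS$butt
  sorted[4] = flyS$butter
  sorted[5] = lyS$butterf
  sorted[6] = rflyS$butte
  sorted[7] = terflyS$but
  sorted[8] = tterflyS$bu
  sorted[9] = utterflyS$b
  sorted[10] = yS$butterfl
sorted[8] = tterflyS$bu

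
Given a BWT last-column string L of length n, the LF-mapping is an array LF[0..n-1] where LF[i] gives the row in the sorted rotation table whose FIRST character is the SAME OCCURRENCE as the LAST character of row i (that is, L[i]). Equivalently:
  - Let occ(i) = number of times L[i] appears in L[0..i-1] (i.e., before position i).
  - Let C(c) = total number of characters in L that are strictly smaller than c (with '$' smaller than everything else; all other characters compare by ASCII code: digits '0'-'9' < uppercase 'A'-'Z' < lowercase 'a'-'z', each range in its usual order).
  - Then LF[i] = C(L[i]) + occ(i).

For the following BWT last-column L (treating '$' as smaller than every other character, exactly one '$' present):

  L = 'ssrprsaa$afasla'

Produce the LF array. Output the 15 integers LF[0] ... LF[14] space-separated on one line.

Answer: 11 12 9 8 10 13 1 2 0 3 6 4 14 7 5

Derivation:
Char counts: '$':1, 'a':5, 'f':1, 'l':1, 'p':1, 'r':2, 's':4
C (first-col start): C('$')=0, C('a')=1, C('f')=6, C('l')=7, C('p')=8, C('r')=9, C('s')=11
L[0]='s': occ=0, LF[0]=C('s')+0=11+0=11
L[1]='s': occ=1, LF[1]=C('s')+1=11+1=12
L[2]='r': occ=0, LF[2]=C('r')+0=9+0=9
L[3]='p': occ=0, LF[3]=C('p')+0=8+0=8
L[4]='r': occ=1, LF[4]=C('r')+1=9+1=10
L[5]='s': occ=2, LF[5]=C('s')+2=11+2=13
L[6]='a': occ=0, LF[6]=C('a')+0=1+0=1
L[7]='a': occ=1, LF[7]=C('a')+1=1+1=2
L[8]='$': occ=0, LF[8]=C('$')+0=0+0=0
L[9]='a': occ=2, LF[9]=C('a')+2=1+2=3
L[10]='f': occ=0, LF[10]=C('f')+0=6+0=6
L[11]='a': occ=3, LF[11]=C('a')+3=1+3=4
L[12]='s': occ=3, LF[12]=C('s')+3=11+3=14
L[13]='l': occ=0, LF[13]=C('l')+0=7+0=7
L[14]='a': occ=4, LF[14]=C('a')+4=1+4=5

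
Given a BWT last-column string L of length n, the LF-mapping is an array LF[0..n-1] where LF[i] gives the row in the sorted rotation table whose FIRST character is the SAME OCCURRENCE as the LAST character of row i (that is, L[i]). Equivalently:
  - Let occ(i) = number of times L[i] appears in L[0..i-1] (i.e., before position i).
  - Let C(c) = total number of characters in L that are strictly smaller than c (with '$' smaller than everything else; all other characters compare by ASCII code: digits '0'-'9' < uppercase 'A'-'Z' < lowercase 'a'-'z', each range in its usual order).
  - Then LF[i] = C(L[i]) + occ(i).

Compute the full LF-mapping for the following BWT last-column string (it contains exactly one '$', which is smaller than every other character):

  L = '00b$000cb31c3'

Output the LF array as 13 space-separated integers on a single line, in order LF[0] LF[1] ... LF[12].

Char counts: '$':1, '0':5, '1':1, '3':2, 'b':2, 'c':2
C (first-col start): C('$')=0, C('0')=1, C('1')=6, C('3')=7, C('b')=9, C('c')=11
L[0]='0': occ=0, LF[0]=C('0')+0=1+0=1
L[1]='0': occ=1, LF[1]=C('0')+1=1+1=2
L[2]='b': occ=0, LF[2]=C('b')+0=9+0=9
L[3]='$': occ=0, LF[3]=C('$')+0=0+0=0
L[4]='0': occ=2, LF[4]=C('0')+2=1+2=3
L[5]='0': occ=3, LF[5]=C('0')+3=1+3=4
L[6]='0': occ=4, LF[6]=C('0')+4=1+4=5
L[7]='c': occ=0, LF[7]=C('c')+0=11+0=11
L[8]='b': occ=1, LF[8]=C('b')+1=9+1=10
L[9]='3': occ=0, LF[9]=C('3')+0=7+0=7
L[10]='1': occ=0, LF[10]=C('1')+0=6+0=6
L[11]='c': occ=1, LF[11]=C('c')+1=11+1=12
L[12]='3': occ=1, LF[12]=C('3')+1=7+1=8

Answer: 1 2 9 0 3 4 5 11 10 7 6 12 8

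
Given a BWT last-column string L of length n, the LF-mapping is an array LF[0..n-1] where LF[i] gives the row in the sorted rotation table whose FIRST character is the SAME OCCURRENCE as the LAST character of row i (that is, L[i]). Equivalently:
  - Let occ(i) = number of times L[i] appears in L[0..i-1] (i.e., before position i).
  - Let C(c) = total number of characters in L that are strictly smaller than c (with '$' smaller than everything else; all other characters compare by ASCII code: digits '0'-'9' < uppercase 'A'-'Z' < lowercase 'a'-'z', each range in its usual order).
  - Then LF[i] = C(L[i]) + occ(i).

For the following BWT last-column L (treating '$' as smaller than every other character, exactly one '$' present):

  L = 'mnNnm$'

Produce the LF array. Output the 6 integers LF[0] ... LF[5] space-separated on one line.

Answer: 2 4 1 5 3 0

Derivation:
Char counts: '$':1, 'N':1, 'm':2, 'n':2
C (first-col start): C('$')=0, C('N')=1, C('m')=2, C('n')=4
L[0]='m': occ=0, LF[0]=C('m')+0=2+0=2
L[1]='n': occ=0, LF[1]=C('n')+0=4+0=4
L[2]='N': occ=0, LF[2]=C('N')+0=1+0=1
L[3]='n': occ=1, LF[3]=C('n')+1=4+1=5
L[4]='m': occ=1, LF[4]=C('m')+1=2+1=3
L[5]='$': occ=0, LF[5]=C('$')+0=0+0=0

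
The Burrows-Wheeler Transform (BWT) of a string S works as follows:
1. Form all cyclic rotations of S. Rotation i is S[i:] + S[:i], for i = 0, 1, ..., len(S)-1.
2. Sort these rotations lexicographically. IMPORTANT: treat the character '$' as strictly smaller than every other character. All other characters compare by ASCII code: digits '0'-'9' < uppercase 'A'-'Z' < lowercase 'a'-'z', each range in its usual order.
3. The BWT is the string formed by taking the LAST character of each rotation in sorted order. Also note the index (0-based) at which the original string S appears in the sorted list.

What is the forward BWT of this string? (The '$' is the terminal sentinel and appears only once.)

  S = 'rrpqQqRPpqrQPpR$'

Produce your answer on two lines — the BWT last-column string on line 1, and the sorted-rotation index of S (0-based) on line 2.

Answer: RQRrqpqPrPpQpqr$
15

Derivation:
All 16 rotations (rotation i = S[i:]+S[:i]):
  rot[0] = rrpqQqRPpqrQPpR$
  rot[1] = rpqQqRPpqrQPpR$r
  rot[2] = pqQqRPpqrQPpR$rr
  rot[3] = qQqRPpqrQPpR$rrp
  rot[4] = QqRPpqrQPpR$rrpq
  rot[5] = qRPpqrQPpR$rrpqQ
  rot[6] = RPpqrQPpR$rrpqQq
  rot[7] = PpqrQPpR$rrpqQqR
  rot[8] = pqrQPpR$rrpqQqRP
  rot[9] = qrQPpR$rrpqQqRPp
  rot[10] = rQPpR$rrpqQqRPpq
  rot[11] = QPpR$rrpqQqRPpqr
  rot[12] = PpR$rrpqQqRPpqrQ
  rot[13] = pR$rrpqQqRPpqrQP
  rot[14] = R$rrpqQqRPpqrQPp
  rot[15] = $rrpqQqRPpqrQPpR
Sorted (with $ < everything):
  sorted[0] = $rrpqQqRPpqrQPpR  (last char: 'R')
  sorted[1] = PpR$rrpqQqRPpqrQ  (last char: 'Q')
  sorted[2] = PpqrQPpR$rrpqQqR  (last char: 'R')
  sorted[3] = QPpR$rrpqQqRPpqr  (last char: 'r')
  sorted[4] = QqRPpqrQPpR$rrpq  (last char: 'q')
  sorted[5] = R$rrpqQqRPpqrQPp  (last char: 'p')
  sorted[6] = RPpqrQPpR$rrpqQq  (last char: 'q')
  sorted[7] = pR$rrpqQqRPpqrQP  (last char: 'P')
  sorted[8] = pqQqRPpqrQPpR$rr  (last char: 'r')
  sorted[9] = pqrQPpR$rrpqQqRP  (last char: 'P')
  sorted[10] = qQqRPpqrQPpR$rrp  (last char: 'p')
  sorted[11] = qRPpqrQPpR$rrpqQ  (last char: 'Q')
  sorted[12] = qrQPpR$rrpqQqRPp  (last char: 'p')
  sorted[13] = rQPpR$rrpqQqRPpq  (last char: 'q')
  sorted[14] = rpqQqRPpqrQPpR$r  (last char: 'r')
  sorted[15] = rrpqQqRPpqrQPpR$  (last char: '$')
Last column: RQRrqpqPrPpQpqr$
Original string S is at sorted index 15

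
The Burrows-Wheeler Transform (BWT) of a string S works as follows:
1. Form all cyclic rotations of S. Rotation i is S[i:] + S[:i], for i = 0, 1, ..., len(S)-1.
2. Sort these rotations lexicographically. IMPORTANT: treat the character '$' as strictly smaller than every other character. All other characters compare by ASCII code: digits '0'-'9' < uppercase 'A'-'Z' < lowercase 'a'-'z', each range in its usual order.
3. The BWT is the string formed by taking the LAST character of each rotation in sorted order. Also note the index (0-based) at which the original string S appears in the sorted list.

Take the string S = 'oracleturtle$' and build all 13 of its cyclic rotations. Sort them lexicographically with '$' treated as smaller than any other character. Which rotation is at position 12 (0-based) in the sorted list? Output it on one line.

All 13 rotations (rotation i = S[i:]+S[:i]):
  rot[0] = oracleturtle$
  rot[1] = racleturtle$o
  rot[2] = acleturtle$or
  rot[3] = cleturtle$ora
  rot[4] = leturtle$orac
  rot[5] = eturtle$oracl
  rot[6] = turtle$oracle
  rot[7] = urtle$oraclet
  rot[8] = rtle$oracletu
  rot[9] = tle$oracletur
  rot[10] = le$oracleturt
  rot[11] = e$oracleturtl
  rot[12] = $oracleturtle
Sorted (with $ < everything):
  sorted[0] = $oracleturtle
  sorted[1] = acleturtle$or
  sorted[2] = cleturtle$ora
  sorted[3] = e$oracleturtl
  sorted[4] = eturtle$oracl
  sorted[5] = le$oracleturt
  sorted[6] = leturtle$orac
  sorted[7] = oracleturtle$
  sorted[8] = racleturtle$o
  sorted[9] = rtle$oracletu
  sorted[10] = tle$oracletur
  sorted[11] = turtle$oracle
  sorted[12] = urtle$oraclet
sorted[12] = urtle$oraclet

Answer: urtle$oraclet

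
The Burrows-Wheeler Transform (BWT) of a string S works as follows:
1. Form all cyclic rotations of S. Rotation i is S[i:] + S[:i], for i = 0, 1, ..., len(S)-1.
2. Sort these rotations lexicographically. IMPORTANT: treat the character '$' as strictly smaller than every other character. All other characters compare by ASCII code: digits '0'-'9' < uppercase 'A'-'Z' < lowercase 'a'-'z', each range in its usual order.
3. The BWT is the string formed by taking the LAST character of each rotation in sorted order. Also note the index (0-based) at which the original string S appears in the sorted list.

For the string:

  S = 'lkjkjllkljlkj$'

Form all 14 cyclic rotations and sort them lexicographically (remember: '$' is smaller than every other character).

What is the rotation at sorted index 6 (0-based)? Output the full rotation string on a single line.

Answer: kjkjllkljlkj$l

Derivation:
All 14 rotations (rotation i = S[i:]+S[:i]):
  rot[0] = lkjkjllkljlkj$
  rot[1] = kjkjllkljlkj$l
  rot[2] = jkjllkljlkj$lk
  rot[3] = kjllkljlkj$lkj
  rot[4] = jllkljlkj$lkjk
  rot[5] = llkljlkj$lkjkj
  rot[6] = lkljlkj$lkjkjl
  rot[7] = kljlkj$lkjkjll
  rot[8] = ljlkj$lkjkjllk
  rot[9] = jlkj$lkjkjllkl
  rot[10] = lkj$lkjkjllklj
  rot[11] = kj$lkjkjllkljl
  rot[12] = j$lkjkjllkljlk
  rot[13] = $lkjkjllkljlkj
Sorted (with $ < everything):
  sorted[0] = $lkjkjllkljlkj
  sorted[1] = j$lkjkjllkljlk
  sorted[2] = jkjllkljlkj$lk
  sorted[3] = jlkj$lkjkjllkl
  sorted[4] = jllkljlkj$lkjk
  sorted[5] = kj$lkjkjllkljl
  sorted[6] = kjkjllkljlkj$l
  sorted[7] = kjllkljlkj$lkj
  sorted[8] = kljlkj$lkjkjll
  sorted[9] = ljlkj$lkjkjllk
  sorted[10] = lkj$lkjkjllklj
  sorted[11] = lkjkjllkljlkj$
  sorted[12] = lkljlkj$lkjkjl
  sorted[13] = llkljlkj$lkjkj
sorted[6] = kjkjllkljlkj$l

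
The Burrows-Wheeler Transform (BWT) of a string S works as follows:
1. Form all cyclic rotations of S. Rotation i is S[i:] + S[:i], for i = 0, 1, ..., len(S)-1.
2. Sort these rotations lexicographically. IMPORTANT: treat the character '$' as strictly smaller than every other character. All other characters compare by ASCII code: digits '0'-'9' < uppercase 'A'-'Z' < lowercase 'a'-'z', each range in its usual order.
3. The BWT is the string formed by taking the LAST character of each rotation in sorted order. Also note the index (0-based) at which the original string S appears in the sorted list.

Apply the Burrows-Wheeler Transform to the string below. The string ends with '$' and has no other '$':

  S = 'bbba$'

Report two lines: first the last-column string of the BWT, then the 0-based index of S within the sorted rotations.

All 5 rotations (rotation i = S[i:]+S[:i]):
  rot[0] = bbba$
  rot[1] = bba$b
  rot[2] = ba$bb
  rot[3] = a$bbb
  rot[4] = $bbba
Sorted (with $ < everything):
  sorted[0] = $bbba  (last char: 'a')
  sorted[1] = a$bbb  (last char: 'b')
  sorted[2] = ba$bb  (last char: 'b')
  sorted[3] = bba$b  (last char: 'b')
  sorted[4] = bbba$  (last char: '$')
Last column: abbb$
Original string S is at sorted index 4

Answer: abbb$
4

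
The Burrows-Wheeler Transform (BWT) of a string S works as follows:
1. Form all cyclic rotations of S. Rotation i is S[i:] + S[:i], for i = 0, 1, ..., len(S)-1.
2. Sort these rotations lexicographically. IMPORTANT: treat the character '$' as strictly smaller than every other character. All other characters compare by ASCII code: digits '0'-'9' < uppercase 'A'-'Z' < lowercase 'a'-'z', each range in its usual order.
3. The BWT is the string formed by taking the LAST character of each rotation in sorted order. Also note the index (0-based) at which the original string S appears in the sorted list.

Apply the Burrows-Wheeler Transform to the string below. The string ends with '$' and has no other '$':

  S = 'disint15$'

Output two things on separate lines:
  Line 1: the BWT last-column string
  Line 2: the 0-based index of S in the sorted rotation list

All 9 rotations (rotation i = S[i:]+S[:i]):
  rot[0] = disint15$
  rot[1] = isint15$d
  rot[2] = sint15$di
  rot[3] = int15$dis
  rot[4] = nt15$disi
  rot[5] = t15$disin
  rot[6] = 15$disint
  rot[7] = 5$disint1
  rot[8] = $disint15
Sorted (with $ < everything):
  sorted[0] = $disint15  (last char: '5')
  sorted[1] = 15$disint  (last char: 't')
  sorted[2] = 5$disint1  (last char: '1')
  sorted[3] = disint15$  (last char: '$')
  sorted[4] = int15$dis  (last char: 's')
  sorted[5] = isint15$d  (last char: 'd')
  sorted[6] = nt15$disi  (last char: 'i')
  sorted[7] = sint15$di  (last char: 'i')
  sorted[8] = t15$disin  (last char: 'n')
Last column: 5t1$sdiin
Original string S is at sorted index 3

Answer: 5t1$sdiin
3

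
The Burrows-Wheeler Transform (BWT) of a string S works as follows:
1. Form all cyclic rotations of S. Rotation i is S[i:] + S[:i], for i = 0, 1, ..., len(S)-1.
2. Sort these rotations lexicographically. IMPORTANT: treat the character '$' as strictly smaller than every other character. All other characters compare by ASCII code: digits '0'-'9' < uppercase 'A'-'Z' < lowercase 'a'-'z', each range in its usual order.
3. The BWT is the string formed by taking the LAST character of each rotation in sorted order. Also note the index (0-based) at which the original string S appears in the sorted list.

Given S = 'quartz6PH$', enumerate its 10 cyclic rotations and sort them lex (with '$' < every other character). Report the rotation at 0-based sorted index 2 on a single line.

All 10 rotations (rotation i = S[i:]+S[:i]):
  rot[0] = quartz6PH$
  rot[1] = uartz6PH$q
  rot[2] = artz6PH$qu
  rot[3] = rtz6PH$qua
  rot[4] = tz6PH$quar
  rot[5] = z6PH$quart
  rot[6] = 6PH$quartz
  rot[7] = PH$quartz6
  rot[8] = H$quartz6P
  rot[9] = $quartz6PH
Sorted (with $ < everything):
  sorted[0] = $quartz6PH
  sorted[1] = 6PH$quartz
  sorted[2] = H$quartz6P
  sorted[3] = PH$quartz6
  sorted[4] = artz6PH$qu
  sorted[5] = quartz6PH$
  sorted[6] = rtz6PH$qua
  sorted[7] = tz6PH$quar
  sorted[8] = uartz6PH$q
  sorted[9] = z6PH$quart
sorted[2] = H$quartz6P

Answer: H$quartz6P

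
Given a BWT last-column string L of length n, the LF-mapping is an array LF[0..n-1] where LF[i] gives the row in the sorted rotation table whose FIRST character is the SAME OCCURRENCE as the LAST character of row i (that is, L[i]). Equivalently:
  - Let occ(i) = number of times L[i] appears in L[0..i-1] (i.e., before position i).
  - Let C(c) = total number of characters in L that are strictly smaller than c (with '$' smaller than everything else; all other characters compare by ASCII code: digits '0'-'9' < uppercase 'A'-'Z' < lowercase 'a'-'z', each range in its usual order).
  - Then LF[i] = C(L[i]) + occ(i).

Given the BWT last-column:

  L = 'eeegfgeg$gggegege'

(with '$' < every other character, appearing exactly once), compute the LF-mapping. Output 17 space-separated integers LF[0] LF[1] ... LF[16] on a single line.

Answer: 1 2 3 9 8 10 4 11 0 12 13 14 5 15 6 16 7

Derivation:
Char counts: '$':1, 'e':7, 'f':1, 'g':8
C (first-col start): C('$')=0, C('e')=1, C('f')=8, C('g')=9
L[0]='e': occ=0, LF[0]=C('e')+0=1+0=1
L[1]='e': occ=1, LF[1]=C('e')+1=1+1=2
L[2]='e': occ=2, LF[2]=C('e')+2=1+2=3
L[3]='g': occ=0, LF[3]=C('g')+0=9+0=9
L[4]='f': occ=0, LF[4]=C('f')+0=8+0=8
L[5]='g': occ=1, LF[5]=C('g')+1=9+1=10
L[6]='e': occ=3, LF[6]=C('e')+3=1+3=4
L[7]='g': occ=2, LF[7]=C('g')+2=9+2=11
L[8]='$': occ=0, LF[8]=C('$')+0=0+0=0
L[9]='g': occ=3, LF[9]=C('g')+3=9+3=12
L[10]='g': occ=4, LF[10]=C('g')+4=9+4=13
L[11]='g': occ=5, LF[11]=C('g')+5=9+5=14
L[12]='e': occ=4, LF[12]=C('e')+4=1+4=5
L[13]='g': occ=6, LF[13]=C('g')+6=9+6=15
L[14]='e': occ=5, LF[14]=C('e')+5=1+5=6
L[15]='g': occ=7, LF[15]=C('g')+7=9+7=16
L[16]='e': occ=6, LF[16]=C('e')+6=1+6=7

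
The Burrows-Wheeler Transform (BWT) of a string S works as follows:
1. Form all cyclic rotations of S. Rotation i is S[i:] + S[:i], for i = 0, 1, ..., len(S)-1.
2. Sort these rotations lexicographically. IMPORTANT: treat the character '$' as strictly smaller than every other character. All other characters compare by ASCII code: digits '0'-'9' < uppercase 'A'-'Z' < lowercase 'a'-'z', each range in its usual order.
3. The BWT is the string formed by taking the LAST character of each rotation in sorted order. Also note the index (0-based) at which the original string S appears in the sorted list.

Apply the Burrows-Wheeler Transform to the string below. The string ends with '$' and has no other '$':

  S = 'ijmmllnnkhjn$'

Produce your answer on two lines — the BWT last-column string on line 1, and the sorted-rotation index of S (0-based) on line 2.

All 13 rotations (rotation i = S[i:]+S[:i]):
  rot[0] = ijmmllnnkhjn$
  rot[1] = jmmllnnkhjn$i
  rot[2] = mmllnnkhjn$ij
  rot[3] = mllnnkhjn$ijm
  rot[4] = llnnkhjn$ijmm
  rot[5] = lnnkhjn$ijmml
  rot[6] = nnkhjn$ijmmll
  rot[7] = nkhjn$ijmmlln
  rot[8] = khjn$ijmmllnn
  rot[9] = hjn$ijmmllnnk
  rot[10] = jn$ijmmllnnkh
  rot[11] = n$ijmmllnnkhj
  rot[12] = $ijmmllnnkhjn
Sorted (with $ < everything):
  sorted[0] = $ijmmllnnkhjn  (last char: 'n')
  sorted[1] = hjn$ijmmllnnk  (last char: 'k')
  sorted[2] = ijmmllnnkhjn$  (last char: '$')
  sorted[3] = jmmllnnkhjn$i  (last char: 'i')
  sorted[4] = jn$ijmmllnnkh  (last char: 'h')
  sorted[5] = khjn$ijmmllnn  (last char: 'n')
  sorted[6] = llnnkhjn$ijmm  (last char: 'm')
  sorted[7] = lnnkhjn$ijmml  (last char: 'l')
  sorted[8] = mllnnkhjn$ijm  (last char: 'm')
  sorted[9] = mmllnnkhjn$ij  (last char: 'j')
  sorted[10] = n$ijmmllnnkhj  (last char: 'j')
  sorted[11] = nkhjn$ijmmlln  (last char: 'n')
  sorted[12] = nnkhjn$ijmmll  (last char: 'l')
Last column: nk$ihnmlmjjnl
Original string S is at sorted index 2

Answer: nk$ihnmlmjjnl
2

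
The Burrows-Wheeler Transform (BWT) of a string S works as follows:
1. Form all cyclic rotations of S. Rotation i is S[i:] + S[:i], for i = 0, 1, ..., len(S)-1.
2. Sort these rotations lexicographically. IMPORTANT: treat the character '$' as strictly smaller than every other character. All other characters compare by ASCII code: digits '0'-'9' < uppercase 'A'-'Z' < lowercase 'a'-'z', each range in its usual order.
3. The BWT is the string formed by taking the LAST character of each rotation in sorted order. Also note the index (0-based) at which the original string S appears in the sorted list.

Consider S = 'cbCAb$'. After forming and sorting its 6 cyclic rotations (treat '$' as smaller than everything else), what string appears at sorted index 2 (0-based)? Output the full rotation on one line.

All 6 rotations (rotation i = S[i:]+S[:i]):
  rot[0] = cbCAb$
  rot[1] = bCAb$c
  rot[2] = CAb$cb
  rot[3] = Ab$cbC
  rot[4] = b$cbCA
  rot[5] = $cbCAb
Sorted (with $ < everything):
  sorted[0] = $cbCAb
  sorted[1] = Ab$cbC
  sorted[2] = CAb$cb
  sorted[3] = b$cbCA
  sorted[4] = bCAb$c
  sorted[5] = cbCAb$
sorted[2] = CAb$cb

Answer: CAb$cb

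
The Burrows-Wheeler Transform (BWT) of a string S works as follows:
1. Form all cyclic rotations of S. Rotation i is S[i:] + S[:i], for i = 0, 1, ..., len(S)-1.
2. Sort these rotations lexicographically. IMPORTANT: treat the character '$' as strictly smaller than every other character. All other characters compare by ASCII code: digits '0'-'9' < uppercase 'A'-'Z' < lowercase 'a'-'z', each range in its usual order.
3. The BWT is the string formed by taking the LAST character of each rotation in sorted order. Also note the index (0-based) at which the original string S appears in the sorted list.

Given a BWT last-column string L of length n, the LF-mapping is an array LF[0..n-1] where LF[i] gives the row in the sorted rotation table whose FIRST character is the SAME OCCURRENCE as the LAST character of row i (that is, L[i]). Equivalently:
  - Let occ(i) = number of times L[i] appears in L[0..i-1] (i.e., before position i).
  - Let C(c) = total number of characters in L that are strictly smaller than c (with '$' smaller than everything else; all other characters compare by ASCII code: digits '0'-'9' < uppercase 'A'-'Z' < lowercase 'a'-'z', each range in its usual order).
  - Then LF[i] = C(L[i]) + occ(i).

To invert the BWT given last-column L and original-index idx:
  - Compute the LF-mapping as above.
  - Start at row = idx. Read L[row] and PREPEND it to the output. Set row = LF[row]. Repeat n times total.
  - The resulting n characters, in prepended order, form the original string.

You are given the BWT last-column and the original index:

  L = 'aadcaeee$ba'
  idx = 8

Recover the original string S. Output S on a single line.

Answer: ebecaaedaa$

Derivation:
LF mapping: 1 2 7 6 3 8 9 10 0 5 4
Walk LF starting at row 8, prepending L[row]:
  step 1: row=8, L[8]='$', prepend. Next row=LF[8]=0
  step 2: row=0, L[0]='a', prepend. Next row=LF[0]=1
  step 3: row=1, L[1]='a', prepend. Next row=LF[1]=2
  step 4: row=2, L[2]='d', prepend. Next row=LF[2]=7
  step 5: row=7, L[7]='e', prepend. Next row=LF[7]=10
  step 6: row=10, L[10]='a', prepend. Next row=LF[10]=4
  step 7: row=4, L[4]='a', prepend. Next row=LF[4]=3
  step 8: row=3, L[3]='c', prepend. Next row=LF[3]=6
  step 9: row=6, L[6]='e', prepend. Next row=LF[6]=9
  step 10: row=9, L[9]='b', prepend. Next row=LF[9]=5
  step 11: row=5, L[5]='e', prepend. Next row=LF[5]=8
Reversed output: ebecaaedaa$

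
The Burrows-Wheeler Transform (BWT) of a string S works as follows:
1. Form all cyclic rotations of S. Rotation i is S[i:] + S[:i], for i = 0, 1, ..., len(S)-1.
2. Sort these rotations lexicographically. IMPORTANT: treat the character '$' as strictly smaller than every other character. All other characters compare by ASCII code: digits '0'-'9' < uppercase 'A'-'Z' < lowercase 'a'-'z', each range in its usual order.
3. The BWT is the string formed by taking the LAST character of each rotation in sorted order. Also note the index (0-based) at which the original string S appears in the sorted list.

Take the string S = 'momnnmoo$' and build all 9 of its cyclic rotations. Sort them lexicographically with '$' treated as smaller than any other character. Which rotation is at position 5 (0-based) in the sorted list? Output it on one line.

All 9 rotations (rotation i = S[i:]+S[:i]):
  rot[0] = momnnmoo$
  rot[1] = omnnmoo$m
  rot[2] = mnnmoo$mo
  rot[3] = nnmoo$mom
  rot[4] = nmoo$momn
  rot[5] = moo$momnn
  rot[6] = oo$momnnm
  rot[7] = o$momnnmo
  rot[8] = $momnnmoo
Sorted (with $ < everything):
  sorted[0] = $momnnmoo
  sorted[1] = mnnmoo$mo
  sorted[2] = momnnmoo$
  sorted[3] = moo$momnn
  sorted[4] = nmoo$momn
  sorted[5] = nnmoo$mom
  sorted[6] = o$momnnmo
  sorted[7] = omnnmoo$m
  sorted[8] = oo$momnnm
sorted[5] = nnmoo$mom

Answer: nnmoo$mom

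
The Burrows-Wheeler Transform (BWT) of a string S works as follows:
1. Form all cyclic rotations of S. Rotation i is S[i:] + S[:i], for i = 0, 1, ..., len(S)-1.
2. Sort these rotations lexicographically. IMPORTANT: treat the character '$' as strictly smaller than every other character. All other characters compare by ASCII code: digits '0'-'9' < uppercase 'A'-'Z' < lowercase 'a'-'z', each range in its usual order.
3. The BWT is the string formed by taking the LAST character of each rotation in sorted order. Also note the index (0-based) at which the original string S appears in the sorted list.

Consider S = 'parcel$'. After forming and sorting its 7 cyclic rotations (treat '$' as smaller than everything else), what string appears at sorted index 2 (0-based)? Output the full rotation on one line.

Answer: cel$par

Derivation:
All 7 rotations (rotation i = S[i:]+S[:i]):
  rot[0] = parcel$
  rot[1] = arcel$p
  rot[2] = rcel$pa
  rot[3] = cel$par
  rot[4] = el$parc
  rot[5] = l$parce
  rot[6] = $parcel
Sorted (with $ < everything):
  sorted[0] = $parcel
  sorted[1] = arcel$p
  sorted[2] = cel$par
  sorted[3] = el$parc
  sorted[4] = l$parce
  sorted[5] = parcel$
  sorted[6] = rcel$pa
sorted[2] = cel$par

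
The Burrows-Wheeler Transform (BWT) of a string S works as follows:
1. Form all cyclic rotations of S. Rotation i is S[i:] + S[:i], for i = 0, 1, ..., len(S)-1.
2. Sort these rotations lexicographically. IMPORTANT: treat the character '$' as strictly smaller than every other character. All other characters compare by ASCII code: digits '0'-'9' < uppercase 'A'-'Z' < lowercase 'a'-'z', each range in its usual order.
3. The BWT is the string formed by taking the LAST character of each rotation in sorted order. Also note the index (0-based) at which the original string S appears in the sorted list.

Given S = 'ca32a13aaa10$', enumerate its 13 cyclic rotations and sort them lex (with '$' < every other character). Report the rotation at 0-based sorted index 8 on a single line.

All 13 rotations (rotation i = S[i:]+S[:i]):
  rot[0] = ca32a13aaa10$
  rot[1] = a32a13aaa10$c
  rot[2] = 32a13aaa10$ca
  rot[3] = 2a13aaa10$ca3
  rot[4] = a13aaa10$ca32
  rot[5] = 13aaa10$ca32a
  rot[6] = 3aaa10$ca32a1
  rot[7] = aaa10$ca32a13
  rot[8] = aa10$ca32a13a
  rot[9] = a10$ca32a13aa
  rot[10] = 10$ca32a13aaa
  rot[11] = 0$ca32a13aaa1
  rot[12] = $ca32a13aaa10
Sorted (with $ < everything):
  sorted[0] = $ca32a13aaa10
  sorted[1] = 0$ca32a13aaa1
  sorted[2] = 10$ca32a13aaa
  sorted[3] = 13aaa10$ca32a
  sorted[4] = 2a13aaa10$ca3
  sorted[5] = 32a13aaa10$ca
  sorted[6] = 3aaa10$ca32a1
  sorted[7] = a10$ca32a13aa
  sorted[8] = a13aaa10$ca32
  sorted[9] = a32a13aaa10$c
  sorted[10] = aa10$ca32a13a
  sorted[11] = aaa10$ca32a13
  sorted[12] = ca32a13aaa10$
sorted[8] = a13aaa10$ca32

Answer: a13aaa10$ca32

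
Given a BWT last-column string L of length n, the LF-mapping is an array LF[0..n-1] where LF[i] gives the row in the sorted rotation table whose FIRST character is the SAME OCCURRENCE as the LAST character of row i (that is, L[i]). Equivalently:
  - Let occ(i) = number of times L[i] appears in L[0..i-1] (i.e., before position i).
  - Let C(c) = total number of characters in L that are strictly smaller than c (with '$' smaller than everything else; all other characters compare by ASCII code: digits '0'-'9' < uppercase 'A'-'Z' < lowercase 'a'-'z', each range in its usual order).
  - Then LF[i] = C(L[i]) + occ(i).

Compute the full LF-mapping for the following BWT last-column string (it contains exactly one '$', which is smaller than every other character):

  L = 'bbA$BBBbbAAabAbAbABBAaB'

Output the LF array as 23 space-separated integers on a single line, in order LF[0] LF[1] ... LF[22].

Char counts: '$':1, 'A':7, 'B':6, 'a':2, 'b':7
C (first-col start): C('$')=0, C('A')=1, C('B')=8, C('a')=14, C('b')=16
L[0]='b': occ=0, LF[0]=C('b')+0=16+0=16
L[1]='b': occ=1, LF[1]=C('b')+1=16+1=17
L[2]='A': occ=0, LF[2]=C('A')+0=1+0=1
L[3]='$': occ=0, LF[3]=C('$')+0=0+0=0
L[4]='B': occ=0, LF[4]=C('B')+0=8+0=8
L[5]='B': occ=1, LF[5]=C('B')+1=8+1=9
L[6]='B': occ=2, LF[6]=C('B')+2=8+2=10
L[7]='b': occ=2, LF[7]=C('b')+2=16+2=18
L[8]='b': occ=3, LF[8]=C('b')+3=16+3=19
L[9]='A': occ=1, LF[9]=C('A')+1=1+1=2
L[10]='A': occ=2, LF[10]=C('A')+2=1+2=3
L[11]='a': occ=0, LF[11]=C('a')+0=14+0=14
L[12]='b': occ=4, LF[12]=C('b')+4=16+4=20
L[13]='A': occ=3, LF[13]=C('A')+3=1+3=4
L[14]='b': occ=5, LF[14]=C('b')+5=16+5=21
L[15]='A': occ=4, LF[15]=C('A')+4=1+4=5
L[16]='b': occ=6, LF[16]=C('b')+6=16+6=22
L[17]='A': occ=5, LF[17]=C('A')+5=1+5=6
L[18]='B': occ=3, LF[18]=C('B')+3=8+3=11
L[19]='B': occ=4, LF[19]=C('B')+4=8+4=12
L[20]='A': occ=6, LF[20]=C('A')+6=1+6=7
L[21]='a': occ=1, LF[21]=C('a')+1=14+1=15
L[22]='B': occ=5, LF[22]=C('B')+5=8+5=13

Answer: 16 17 1 0 8 9 10 18 19 2 3 14 20 4 21 5 22 6 11 12 7 15 13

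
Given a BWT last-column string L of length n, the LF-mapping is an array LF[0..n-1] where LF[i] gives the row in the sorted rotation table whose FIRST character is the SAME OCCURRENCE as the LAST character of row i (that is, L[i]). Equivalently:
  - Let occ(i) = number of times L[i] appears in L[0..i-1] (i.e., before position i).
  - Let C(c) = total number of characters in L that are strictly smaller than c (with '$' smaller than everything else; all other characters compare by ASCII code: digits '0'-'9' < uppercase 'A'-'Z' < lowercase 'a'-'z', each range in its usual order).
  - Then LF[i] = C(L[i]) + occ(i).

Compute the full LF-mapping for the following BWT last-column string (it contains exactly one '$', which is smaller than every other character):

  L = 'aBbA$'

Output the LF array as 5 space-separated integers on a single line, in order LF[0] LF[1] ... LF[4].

Answer: 3 2 4 1 0

Derivation:
Char counts: '$':1, 'A':1, 'B':1, 'a':1, 'b':1
C (first-col start): C('$')=0, C('A')=1, C('B')=2, C('a')=3, C('b')=4
L[0]='a': occ=0, LF[0]=C('a')+0=3+0=3
L[1]='B': occ=0, LF[1]=C('B')+0=2+0=2
L[2]='b': occ=0, LF[2]=C('b')+0=4+0=4
L[3]='A': occ=0, LF[3]=C('A')+0=1+0=1
L[4]='$': occ=0, LF[4]=C('$')+0=0+0=0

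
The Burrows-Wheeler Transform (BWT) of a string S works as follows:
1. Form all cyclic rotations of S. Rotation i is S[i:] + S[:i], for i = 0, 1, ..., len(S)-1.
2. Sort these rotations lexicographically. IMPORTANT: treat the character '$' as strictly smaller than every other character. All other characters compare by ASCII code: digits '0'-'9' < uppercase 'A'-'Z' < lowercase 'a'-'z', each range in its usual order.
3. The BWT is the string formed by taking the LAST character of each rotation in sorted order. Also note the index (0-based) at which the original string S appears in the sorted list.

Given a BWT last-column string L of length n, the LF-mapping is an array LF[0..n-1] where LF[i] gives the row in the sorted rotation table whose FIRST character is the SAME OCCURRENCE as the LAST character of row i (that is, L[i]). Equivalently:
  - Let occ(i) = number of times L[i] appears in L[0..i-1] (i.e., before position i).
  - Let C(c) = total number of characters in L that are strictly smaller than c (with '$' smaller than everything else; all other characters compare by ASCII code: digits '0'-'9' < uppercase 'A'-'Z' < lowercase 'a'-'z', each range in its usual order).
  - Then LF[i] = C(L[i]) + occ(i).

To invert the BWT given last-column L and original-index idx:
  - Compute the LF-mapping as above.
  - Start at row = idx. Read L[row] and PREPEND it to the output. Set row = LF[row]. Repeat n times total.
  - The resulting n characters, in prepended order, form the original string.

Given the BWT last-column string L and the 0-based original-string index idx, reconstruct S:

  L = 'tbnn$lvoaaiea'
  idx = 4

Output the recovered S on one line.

LF mapping: 11 4 8 9 0 7 12 10 1 2 6 5 3
Walk LF starting at row 4, prepending L[row]:
  step 1: row=4, L[4]='$', prepend. Next row=LF[4]=0
  step 2: row=0, L[0]='t', prepend. Next row=LF[0]=11
  step 3: row=11, L[11]='e', prepend. Next row=LF[11]=5
  step 4: row=5, L[5]='l', prepend. Next row=LF[5]=7
  step 5: row=7, L[7]='o', prepend. Next row=LF[7]=10
  step 6: row=10, L[10]='i', prepend. Next row=LF[10]=6
  step 7: row=6, L[6]='v', prepend. Next row=LF[6]=12
  step 8: row=12, L[12]='a', prepend. Next row=LF[12]=3
  step 9: row=3, L[3]='n', prepend. Next row=LF[3]=9
  step 10: row=9, L[9]='a', prepend. Next row=LF[9]=2
  step 11: row=2, L[2]='n', prepend. Next row=LF[2]=8
  step 12: row=8, L[8]='a', prepend. Next row=LF[8]=1
  step 13: row=1, L[1]='b', prepend. Next row=LF[1]=4
Reversed output: bananaviolet$

Answer: bananaviolet$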